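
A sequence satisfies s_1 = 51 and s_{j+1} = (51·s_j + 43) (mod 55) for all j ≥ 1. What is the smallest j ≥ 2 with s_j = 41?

s_1 = 51, s_2 = 4, s_3 = 27, s_4 = 45, s_5 = 28, s_6 = 41, s_7 = 44, s_8 = 32, s_9 = 25, s_{10} = 53, s_{11} = 51.
Since s_{11} = s_1 = 51, the sequence is periodic with period 10.
The value 41 first appears (with j ≥ 2) at s_6.

6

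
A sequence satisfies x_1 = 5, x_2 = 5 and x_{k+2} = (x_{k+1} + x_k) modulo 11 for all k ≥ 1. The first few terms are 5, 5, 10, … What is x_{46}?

Computing terms: x_1 = 5,  x_2 = 5,  x_3 = 10,  x_4 = 4,  x_5 = 3,  x_6 = 7,  x_7 = 10,  x_8 = 6,  x_9 = 5,  x_{10} = 0,  x_{11} = 5,  x_{12} = 5.
Since (x_{11}, x_{12}) = (x_1, x_2) = (5, 5) (two consecutive terms determine the rest), the sequence is periodic with period 10.
So x_{46} = x_{1 + ((46-1) mod 10)} = x_6 = 7.

7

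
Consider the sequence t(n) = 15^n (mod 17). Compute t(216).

1

We have t(1) = 15,  t(2) = 4,  t(3) = 9,  t(4) = 16,  t(5) = 2,  t(6) = 13,  t(7) = 8,  t(8) = 1,  t(9) = 15.
Since t(9) = t(1) = 15, the sequence is periodic with period 8.
(216 - 1) mod 8 = 7, so t(216) = t(8) = 1.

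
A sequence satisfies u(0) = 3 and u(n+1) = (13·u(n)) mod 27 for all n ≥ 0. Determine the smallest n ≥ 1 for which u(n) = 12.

1

Computing terms: u(0) = 3; u(1) = 12; u(2) = 21; u(3) = 3.
The sequence repeats with period 3.
The value 12 first appears (with n ≥ 1) at u(1).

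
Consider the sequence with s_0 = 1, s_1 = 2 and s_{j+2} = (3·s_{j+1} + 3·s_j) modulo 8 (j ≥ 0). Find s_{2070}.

1

Listing terms: s_0 = 1,  s_1 = 2,  s_2 = 1,  s_3 = 1,  s_4 = 6,  s_5 = 5,  s_6 = 1,  s_7 = 2.
Since (s_6, s_7) = (s_0, s_1) = (1, 2) (two consecutive terms determine the rest), the sequence is periodic with period 6.
(2070 - 0) mod 6 = 0, so s_{2070} = s_0 = 1.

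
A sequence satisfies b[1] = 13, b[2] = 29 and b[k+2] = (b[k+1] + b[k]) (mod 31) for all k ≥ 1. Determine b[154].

9

b[1] = 13; b[2] = 29; b[3] = 11; b[4] = 9; b[5] = 20; b[6] = 29; b[7] = 18; b[8] = 16; b[9] = 3; b[10] = 19; b[11] = 22; b[12] = 10; b[13] = 1; b[14] = 11; b[15] = 12; b[16] = 23; b[17] = 4; b[18] = 27; b[19] = 0; b[20] = 27; b[21] = 27; b[22] = 23; b[23] = 19; b[24] = 11; b[25] = 30; b[26] = 10; b[27] = 9; b[28] = 19; b[29] = 28; b[30] = 16; b[31] = 13; b[32] = 29.
Since (b[31], b[32]) = (b[1], b[2]) = (13, 29) (two consecutive terms determine the rest), the sequence is periodic with period 30.
(154 - 1) mod 30 = 3, so b[154] = b[4] = 9.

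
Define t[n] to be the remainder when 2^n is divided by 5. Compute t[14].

We have t[1] = 2; t[2] = 4; t[3] = 3; t[4] = 1; t[5] = 2.
The sequence repeats with period 4.
(14 - 1) mod 4 = 1, so t[14] = t[2] = 4.

4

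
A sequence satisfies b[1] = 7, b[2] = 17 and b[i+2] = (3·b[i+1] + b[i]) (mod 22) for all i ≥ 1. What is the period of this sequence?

24

Computing terms: b[1] = 7; b[2] = 17; b[3] = 14; b[4] = 15; b[5] = 15; b[6] = 16; b[7] = 19; b[8] = 7; b[9] = 18; b[10] = 17; b[11] = 3; b[12] = 4; b[13] = 15; b[14] = 5; b[15] = 8; b[16] = 7; b[17] = 7; b[18] = 6; b[19] = 3; b[20] = 15; b[21] = 4; b[22] = 5; b[23] = 19; b[24] = 18; b[25] = 7; b[26] = 17.
The sequence repeats with period 24.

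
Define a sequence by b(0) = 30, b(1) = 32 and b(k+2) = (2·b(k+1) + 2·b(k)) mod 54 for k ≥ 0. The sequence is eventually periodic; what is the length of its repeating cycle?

Computing terms: b(0) = 30,  b(1) = 32,  b(2) = 16,  b(3) = 42,  b(4) = 8,  b(5) = 46,  b(6) = 0,  b(7) = 38,  b(8) = 22,  b(9) = 12,  b(10) = 14,  b(11) = 52,  b(12) = 24,  b(13) = 44,  b(14) = 28,  b(15) = 36,  b(16) = 20,  b(17) = 4,  b(18) = 48,  b(19) = 50,  b(20) = 34,  b(21) = 6,  b(22) = 26,  b(23) = 10,  b(24) = 18,  b(25) = 2,  b(26) = 40,  b(27) = 30,  b(28) = 32.
The sequence repeats with period 27.

27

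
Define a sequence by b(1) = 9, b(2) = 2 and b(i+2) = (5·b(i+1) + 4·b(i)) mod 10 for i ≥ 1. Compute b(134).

2

Computing terms: b(1) = 9; b(2) = 2; b(3) = 6; b(4) = 8; b(5) = 4; b(6) = 2; b(7) = 6.
Since (b(6), b(7)) = (b(2), b(3)) = (2, 6) (two consecutive terms determine the rest), the sequence is eventually periodic: after a pre-period of length 1 it cycles with period 4.
For i ≥ 2, b(i) depends only on (i - 2) mod 4. (134 - 2) mod 4 = 0, so b(134) = b(2) = 2.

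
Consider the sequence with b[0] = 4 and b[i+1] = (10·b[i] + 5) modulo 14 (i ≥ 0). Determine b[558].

11

b[0] = 4, b[1] = 3, b[2] = 7, b[3] = 5, b[4] = 13, b[5] = 9, b[6] = 11, b[7] = 3.
Since b[7] = b[1] = 3, the sequence is eventually periodic: after a pre-period of length 1 it cycles with period 6.
For i ≥ 1, b[i] depends only on (i - 1) mod 6. (558 - 1) mod 6 = 5, so b[558] = b[6] = 11.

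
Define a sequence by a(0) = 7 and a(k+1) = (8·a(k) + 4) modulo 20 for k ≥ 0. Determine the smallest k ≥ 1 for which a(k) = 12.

We have a(0) = 7, a(1) = 0, a(2) = 4, a(3) = 16, a(4) = 12, a(5) = 0.
Since a(5) = a(1) = 0, the sequence is eventually periodic: after a pre-period of length 1 it cycles with period 4.
The value 12 first appears (with k ≥ 1) at a(4).

4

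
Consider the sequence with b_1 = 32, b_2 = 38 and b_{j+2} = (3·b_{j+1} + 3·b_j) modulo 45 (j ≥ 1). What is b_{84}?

9

Listing terms: b_1 = 32, b_2 = 38, b_3 = 30, b_4 = 24, b_5 = 27, b_6 = 18, b_7 = 0, b_8 = 9, b_9 = 27, b_{10} = 18.
Since (b_9, b_{10}) = (b_5, b_6) = (27, 18) (two consecutive terms determine the rest), the sequence is eventually periodic: after a pre-period of length 4 it cycles with period 4.
For j ≥ 5, b_j depends only on (j - 5) mod 4. (84 - 5) mod 4 = 3, so b_{84} = b_8 = 9.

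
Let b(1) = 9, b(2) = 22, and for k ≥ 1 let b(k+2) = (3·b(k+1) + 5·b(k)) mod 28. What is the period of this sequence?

6

b(1) = 9; b(2) = 22; b(3) = 27; b(4) = 23; b(5) = 8; b(6) = 27; b(7) = 9; b(8) = 22.
The sequence repeats with period 6.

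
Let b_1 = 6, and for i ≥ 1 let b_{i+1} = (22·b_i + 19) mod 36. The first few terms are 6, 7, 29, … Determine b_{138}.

29

Listing terms: b_1 = 6,  b_2 = 7,  b_3 = 29,  b_4 = 9,  b_5 = 1,  b_6 = 5,  b_7 = 21,  b_8 = 13,  b_9 = 17,  b_{10} = 33,  b_{11} = 25,  b_{12} = 29.
Since b_{12} = b_3 = 29, the sequence is eventually periodic: after a pre-period of length 2 it cycles with period 9.
For i ≥ 3, b_i depends only on (i - 3) mod 9. (138 - 3) mod 9 = 0, so b_{138} = b_3 = 29.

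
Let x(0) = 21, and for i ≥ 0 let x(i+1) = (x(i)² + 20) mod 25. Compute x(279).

We have x(0) = 21, x(1) = 11, x(2) = 16, x(3) = 1, x(4) = 21.
Since x(4) = x(0) = 21, the sequence is periodic with period 4.
(279 - 0) mod 4 = 3, so x(279) = x(3) = 1.

1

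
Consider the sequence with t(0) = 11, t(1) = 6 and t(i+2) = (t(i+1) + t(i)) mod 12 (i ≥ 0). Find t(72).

Computing terms: t(0) = 11; t(1) = 6; t(2) = 5; t(3) = 11; t(4) = 4; t(5) = 3; t(6) = 7; t(7) = 10; t(8) = 5; t(9) = 3; t(10) = 8; t(11) = 11; t(12) = 7; t(13) = 6; t(14) = 1; t(15) = 7; t(16) = 8; t(17) = 3; t(18) = 11; t(19) = 2; t(20) = 1; t(21) = 3; t(22) = 4; t(23) = 7; t(24) = 11; t(25) = 6.
The sequence repeats with period 24.
(72 - 0) mod 24 = 0, so t(72) = t(0) = 11.

11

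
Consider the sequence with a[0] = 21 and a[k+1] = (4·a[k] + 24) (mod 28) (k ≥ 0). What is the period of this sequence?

3

Computing terms: a[0] = 21; a[1] = 24; a[2] = 8; a[3] = 0; a[4] = 24.
Since a[4] = a[1] = 24, the sequence is eventually periodic: after a pre-period of length 1 it cycles with period 3.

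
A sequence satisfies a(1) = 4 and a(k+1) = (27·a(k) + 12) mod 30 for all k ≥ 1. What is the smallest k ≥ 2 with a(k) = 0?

Listing terms: a(1) = 4, a(2) = 0, a(3) = 12, a(4) = 6, a(5) = 24, a(6) = 0.
Since a(6) = a(2) = 0, the sequence is eventually periodic: after a pre-period of length 1 it cycles with period 4.
The value 0 first appears (with k ≥ 2) at a(2).

2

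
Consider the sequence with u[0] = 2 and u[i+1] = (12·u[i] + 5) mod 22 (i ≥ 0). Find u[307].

19

Listing terms: u[0] = 2; u[1] = 7; u[2] = 1; u[3] = 17; u[4] = 11; u[5] = 5; u[6] = 21; u[7] = 15; u[8] = 9; u[9] = 3; u[10] = 19; u[11] = 13; u[12] = 7.
Since u[12] = u[1] = 7, the sequence is eventually periodic: after a pre-period of length 1 it cycles with period 11.
For i ≥ 1, u[i] depends only on (i - 1) mod 11. (307 - 1) mod 11 = 9, so u[307] = u[10] = 19.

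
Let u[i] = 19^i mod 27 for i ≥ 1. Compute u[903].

We have u[1] = 19, u[2] = 10, u[3] = 1, u[4] = 19.
The sequence repeats with period 3.
So u[903] = u[1 + ((903-1) mod 3)] = u[3] = 1.

1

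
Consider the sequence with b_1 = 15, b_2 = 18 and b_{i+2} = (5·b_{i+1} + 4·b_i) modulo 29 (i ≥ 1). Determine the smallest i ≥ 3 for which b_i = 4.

Listing terms: b_1 = 15, b_2 = 18, b_3 = 5, b_4 = 10, b_5 = 12, b_6 = 13, b_7 = 26, b_8 = 8, b_9 = 28, b_{10} = 27, b_{11} = 15, b_{12} = 9, b_{13} = 18, b_{14} = 10, b_{15} = 6, b_{16} = 12, b_{17} = 26, b_{18} = 4, b_{19} = 8, b_{20} = 27, b_{21} = 22, b_{22} = 15, b_{23} = 18.
The sequence repeats with period 21.
The value 4 first appears (with i ≥ 3) at b_{18}.

18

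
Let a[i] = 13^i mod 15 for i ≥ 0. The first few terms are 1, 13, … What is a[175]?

7

We have a[0] = 1, a[1] = 13, a[2] = 4, a[3] = 7, a[4] = 1.
The sequence repeats with period 4.
(175 - 0) mod 4 = 3, so a[175] = a[3] = 7.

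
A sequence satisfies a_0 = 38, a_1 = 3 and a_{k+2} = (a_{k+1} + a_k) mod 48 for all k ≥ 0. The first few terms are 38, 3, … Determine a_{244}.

a_0 = 38, a_1 = 3, a_2 = 41, a_3 = 44, a_4 = 37, a_5 = 33, a_6 = 22, a_7 = 7, a_8 = 29, a_9 = 36, a_{10} = 17, a_{11} = 5, a_{12} = 22, a_{13} = 27, a_{14} = 1, a_{15} = 28, a_{16} = 29, a_{17} = 9, a_{18} = 38, a_{19} = 47, a_{20} = 37, a_{21} = 36, a_{22} = 25, a_{23} = 13, a_{24} = 38, a_{25} = 3.
The sequence repeats with period 24.
(244 - 0) mod 24 = 4, so a_{244} = a_4 = 37.

37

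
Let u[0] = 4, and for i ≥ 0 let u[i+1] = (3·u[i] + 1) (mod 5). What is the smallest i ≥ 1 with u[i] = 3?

Computing terms: u[0] = 4,  u[1] = 3,  u[2] = 0,  u[3] = 1,  u[4] = 4.
The sequence repeats with period 4.
The value 3 first appears (with i ≥ 1) at u[1].

1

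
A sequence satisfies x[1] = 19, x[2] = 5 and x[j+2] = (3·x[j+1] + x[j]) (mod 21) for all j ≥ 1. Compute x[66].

5

We have x[1] = 19; x[2] = 5; x[3] = 13; x[4] = 2; x[5] = 19; x[6] = 17; x[7] = 7; x[8] = 17; x[9] = 16; x[10] = 2; x[11] = 1; x[12] = 5; x[13] = 16; x[14] = 11; x[15] = 7; x[16] = 11; x[17] = 19; x[18] = 5.
Since (x[17], x[18]) = (x[1], x[2]) = (19, 5) (two consecutive terms determine the rest), the sequence is periodic with period 16.
(66 - 1) mod 16 = 1, so x[66] = x[2] = 5.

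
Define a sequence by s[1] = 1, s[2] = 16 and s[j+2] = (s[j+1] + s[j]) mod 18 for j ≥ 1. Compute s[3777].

Listing terms: s[1] = 1; s[2] = 16; s[3] = 17; s[4] = 15; s[5] = 14; s[6] = 11; s[7] = 7; s[8] = 0; s[9] = 7; s[10] = 7; s[11] = 14; s[12] = 3; s[13] = 17; s[14] = 2; s[15] = 1; s[16] = 3; s[17] = 4; s[18] = 7; s[19] = 11; s[20] = 0; s[21] = 11; s[22] = 11; s[23] = 4; s[24] = 15; s[25] = 1; s[26] = 16.
Since (s[25], s[26]) = (s[1], s[2]) = (1, 16) (two consecutive terms determine the rest), the sequence is periodic with period 24.
(3777 - 1) mod 24 = 8, so s[3777] = s[9] = 7.

7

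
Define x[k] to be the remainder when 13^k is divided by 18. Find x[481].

13

Computing terms: x[1] = 13, x[2] = 7, x[3] = 1, x[4] = 13.
Since x[4] = x[1] = 13, the sequence is periodic with period 3.
(481 - 1) mod 3 = 0, so x[481] = x[1] = 13.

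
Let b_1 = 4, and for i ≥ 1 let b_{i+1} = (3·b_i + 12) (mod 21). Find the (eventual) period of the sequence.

6

Computing terms: b_1 = 4; b_2 = 3; b_3 = 0; b_4 = 12; b_5 = 6; b_6 = 9; b_7 = 18; b_8 = 3.
Since b_8 = b_2 = 3, the sequence is eventually periodic: after a pre-period of length 1 it cycles with period 6.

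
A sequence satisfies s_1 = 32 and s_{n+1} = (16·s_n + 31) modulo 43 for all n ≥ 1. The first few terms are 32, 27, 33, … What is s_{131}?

31

s_1 = 32,  s_2 = 27,  s_3 = 33,  s_4 = 0,  s_5 = 31,  s_6 = 11,  s_7 = 35,  s_8 = 32.
Since s_8 = s_1 = 32, the sequence is periodic with period 7.
(131 - 1) mod 7 = 4, so s_{131} = s_5 = 31.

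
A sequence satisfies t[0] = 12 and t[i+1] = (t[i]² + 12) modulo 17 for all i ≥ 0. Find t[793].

14

Computing terms: t[0] = 12, t[1] = 3, t[2] = 4, t[3] = 11, t[4] = 14, t[5] = 4.
Since t[5] = t[2] = 4, the sequence is eventually periodic: after a pre-period of length 2 it cycles with period 3.
For i ≥ 2, t[i] depends only on (i - 2) mod 3. (793 - 2) mod 3 = 2, so t[793] = t[4] = 14.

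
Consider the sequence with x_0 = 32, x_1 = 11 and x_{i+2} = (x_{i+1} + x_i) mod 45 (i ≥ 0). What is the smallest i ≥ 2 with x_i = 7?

x_0 = 32,  x_1 = 11,  x_2 = 43,  x_3 = 9,  x_4 = 7,  x_5 = 16,  x_6 = 23,  x_7 = 39,  x_8 = 17,  x_9 = 11,  x_{10} = 28,  x_{11} = 39,  x_{12} = 22,  x_{13} = 16,  x_{14} = 38,  x_{15} = 9,  x_{16} = 2,  x_{17} = 11,  x_{18} = 13,  x_{19} = 24,  x_{20} = 37,  x_{21} = 16,  x_{22} = 8,  x_{23} = 24,  x_{24} = 32,  x_{25} = 11.
The sequence repeats with period 24.
The value 7 first appears (with i ≥ 2) at x_4.

4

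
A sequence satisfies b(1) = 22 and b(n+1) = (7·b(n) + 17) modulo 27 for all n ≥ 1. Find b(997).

We have b(1) = 22; b(2) = 9; b(3) = 26; b(4) = 10; b(5) = 6; b(6) = 5; b(7) = 25; b(8) = 3; b(9) = 11; b(10) = 13; b(11) = 0; b(12) = 17; b(13) = 1; b(14) = 24; b(15) = 23; b(16) = 16; b(17) = 21; b(18) = 2; b(19) = 4; b(20) = 18; b(21) = 8; b(22) = 19; b(23) = 15; b(24) = 14; b(25) = 7; b(26) = 12; b(27) = 20; b(28) = 22.
The sequence repeats with period 27.
So b(997) = b(1 + ((997-1) mod 27)) = b(25) = 7.

7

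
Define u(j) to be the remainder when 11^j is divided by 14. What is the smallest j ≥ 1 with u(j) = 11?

1

We have u(0) = 1; u(1) = 11; u(2) = 9; u(3) = 1.
The sequence repeats with period 3.
The value 11 first appears (with j ≥ 1) at u(1).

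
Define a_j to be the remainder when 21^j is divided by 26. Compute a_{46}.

25

a_0 = 1,  a_1 = 21,  a_2 = 25,  a_3 = 5,  a_4 = 1.
Since a_4 = a_0 = 1, the sequence is periodic with period 4.
So a_{46} = a_{0 + ((46-0) mod 4)} = a_2 = 25.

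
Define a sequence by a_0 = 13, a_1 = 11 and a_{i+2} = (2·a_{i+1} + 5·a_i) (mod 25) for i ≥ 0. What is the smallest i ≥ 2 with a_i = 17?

Listing terms: a_0 = 13,  a_1 = 11,  a_2 = 12,  a_3 = 4,  a_4 = 18,  a_5 = 6,  a_6 = 2,  a_7 = 9,  a_8 = 3,  a_9 = 1,  a_{10} = 17,  a_{11} = 14,  a_{12} = 13,  a_{13} = 21,  a_{14} = 7,  a_{15} = 19,  a_{16} = 23,  a_{17} = 16,  a_{18} = 22,  a_{19} = 24,  a_{20} = 8,  a_{21} = 11,  a_{22} = 12.
Since (a_{21}, a_{22}) = (a_1, a_2) = (11, 12) (two consecutive terms determine the rest), the sequence is eventually periodic: after a pre-period of length 1 it cycles with period 20.
The value 17 first appears (with i ≥ 2) at a_{10}.

10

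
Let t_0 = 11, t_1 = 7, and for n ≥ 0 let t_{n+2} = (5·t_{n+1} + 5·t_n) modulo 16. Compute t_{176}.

Computing terms: t_0 = 11,  t_1 = 7,  t_2 = 10,  t_3 = 5,  t_4 = 11,  t_5 = 0,  t_6 = 7,  t_7 = 3,  t_8 = 2,  t_9 = 9,  t_{10} = 7,  t_{11} = 0,  t_{12} = 3,  t_{13} = 15,  t_{14} = 10,  t_{15} = 13,  t_{16} = 3,  t_{17} = 0,  t_{18} = 15,  t_{19} = 11,  t_{20} = 2,  t_{21} = 1,  t_{22} = 15,  t_{23} = 0,  t_{24} = 11,  t_{25} = 7.
The sequence repeats with period 24.
So t_{176} = t_{0 + ((176-0) mod 24)} = t_8 = 2.

2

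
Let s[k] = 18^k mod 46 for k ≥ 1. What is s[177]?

Computing terms: s[1] = 18, s[2] = 2, s[3] = 36, s[4] = 4, s[5] = 26, s[6] = 8, s[7] = 6, s[8] = 16, s[9] = 12, s[10] = 32, s[11] = 24, s[12] = 18.
The sequence repeats with period 11.
So s[177] = s[1 + ((177-1) mod 11)] = s[1] = 18.

18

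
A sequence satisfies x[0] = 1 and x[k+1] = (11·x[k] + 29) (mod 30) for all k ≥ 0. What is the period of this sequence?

We have x[0] = 1,  x[1] = 10,  x[2] = 19,  x[3] = 28,  x[4] = 7,  x[5] = 16,  x[6] = 25,  x[7] = 4,  x[8] = 13,  x[9] = 22,  x[10] = 1.
Since x[10] = x[0] = 1, the sequence is periodic with period 10.

10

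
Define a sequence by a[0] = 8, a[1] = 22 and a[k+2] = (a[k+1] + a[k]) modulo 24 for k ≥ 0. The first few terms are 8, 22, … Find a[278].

Listing terms: a[0] = 8, a[1] = 22, a[2] = 6, a[3] = 4, a[4] = 10, a[5] = 14, a[6] = 0, a[7] = 14, a[8] = 14, a[9] = 4, a[10] = 18, a[11] = 22, a[12] = 16, a[13] = 14, a[14] = 6, a[15] = 20, a[16] = 2, a[17] = 22, a[18] = 0, a[19] = 22, a[20] = 22, a[21] = 20, a[22] = 18, a[23] = 14, a[24] = 8, a[25] = 22.
Since (a[24], a[25]) = (a[0], a[1]) = (8, 22) (two consecutive terms determine the rest), the sequence is periodic with period 24.
(278 - 0) mod 24 = 14, so a[278] = a[14] = 6.

6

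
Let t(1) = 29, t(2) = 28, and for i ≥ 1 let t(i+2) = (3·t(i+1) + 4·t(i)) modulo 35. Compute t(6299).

t(1) = 29,  t(2) = 28,  t(3) = 25,  t(4) = 12,  t(5) = 31,  t(6) = 1,  t(7) = 22,  t(8) = 0,  t(9) = 18,  t(10) = 19,  t(11) = 24,  t(12) = 8,  t(13) = 15,  t(14) = 7,  t(15) = 11,  t(16) = 26,  t(17) = 17,  t(18) = 15,  t(19) = 8,  t(20) = 14,  t(21) = 4,  t(22) = 33,  t(23) = 10,  t(24) = 22,  t(25) = 1,  t(26) = 21,  t(27) = 32,  t(28) = 5,  t(29) = 3,  t(30) = 29,  t(31) = 29,  t(32) = 28.
The sequence repeats with period 30.
So t(6299) = t(1 + ((6299-1) mod 30)) = t(29) = 3.

3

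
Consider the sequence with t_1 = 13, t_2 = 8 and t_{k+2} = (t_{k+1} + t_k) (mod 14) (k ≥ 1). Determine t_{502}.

We have t_1 = 13; t_2 = 8; t_3 = 7; t_4 = 1; t_5 = 8; t_6 = 9; t_7 = 3; t_8 = 12; t_9 = 1; t_{10} = 13; t_{11} = 0; t_{12} = 13; t_{13} = 13; t_{14} = 12; t_{15} = 11; t_{16} = 9; t_{17} = 6; t_{18} = 1; t_{19} = 7; t_{20} = 8; t_{21} = 1; t_{22} = 9; t_{23} = 10; t_{24} = 5; t_{25} = 1; t_{26} = 6; t_{27} = 7; t_{28} = 13; t_{29} = 6; t_{30} = 5; t_{31} = 11; t_{32} = 2; t_{33} = 13; t_{34} = 1; t_{35} = 0; t_{36} = 1; t_{37} = 1; t_{38} = 2; t_{39} = 3; t_{40} = 5; t_{41} = 8; t_{42} = 13; t_{43} = 7; t_{44} = 6; t_{45} = 13; t_{46} = 5; t_{47} = 4; t_{48} = 9; t_{49} = 13; t_{50} = 8.
The sequence repeats with period 48.
(502 - 1) mod 48 = 21, so t_{502} = t_{22} = 9.

9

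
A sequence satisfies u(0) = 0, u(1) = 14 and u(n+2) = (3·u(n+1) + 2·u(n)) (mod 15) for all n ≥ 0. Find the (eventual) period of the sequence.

24

We have u(0) = 0,  u(1) = 14,  u(2) = 12,  u(3) = 4,  u(4) = 6,  u(5) = 11,  u(6) = 0,  u(7) = 7,  u(8) = 6,  u(9) = 2,  u(10) = 3,  u(11) = 13,  u(12) = 0,  u(13) = 11,  u(14) = 3,  u(15) = 1,  u(16) = 9,  u(17) = 14,  u(18) = 0,  u(19) = 13,  u(20) = 9,  u(21) = 8,  u(22) = 12,  u(23) = 7,  u(24) = 0,  u(25) = 14.
Since (u(24), u(25)) = (u(0), u(1)) = (0, 14) (two consecutive terms determine the rest), the sequence is periodic with period 24.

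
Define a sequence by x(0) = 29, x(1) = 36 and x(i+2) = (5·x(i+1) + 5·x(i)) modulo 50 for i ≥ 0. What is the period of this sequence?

Computing terms: x(0) = 29; x(1) = 36; x(2) = 25; x(3) = 5; x(4) = 0; x(5) = 25; x(6) = 25; x(7) = 0; x(8) = 25.
Since (x(7), x(8)) = (x(4), x(5)) = (0, 25) (two consecutive terms determine the rest), the sequence is eventually periodic: after a pre-period of length 4 it cycles with period 3.

3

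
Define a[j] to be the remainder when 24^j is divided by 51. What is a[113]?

24

Computing terms: a[1] = 24, a[2] = 15, a[3] = 3, a[4] = 21, a[5] = 45, a[6] = 9, a[7] = 12, a[8] = 33, a[9] = 27, a[10] = 36, a[11] = 48, a[12] = 30, a[13] = 6, a[14] = 42, a[15] = 39, a[16] = 18, a[17] = 24.
The sequence repeats with period 16.
So a[113] = a[1 + ((113-1) mod 16)] = a[1] = 24.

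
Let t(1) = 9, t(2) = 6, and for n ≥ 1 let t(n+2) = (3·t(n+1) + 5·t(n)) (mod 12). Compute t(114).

3

We have t(1) = 9, t(2) = 6, t(3) = 3, t(4) = 3, t(5) = 0, t(6) = 3, t(7) = 9, t(8) = 6.
The sequence repeats with period 6.
So t(114) = t(1 + ((114-1) mod 6)) = t(6) = 3.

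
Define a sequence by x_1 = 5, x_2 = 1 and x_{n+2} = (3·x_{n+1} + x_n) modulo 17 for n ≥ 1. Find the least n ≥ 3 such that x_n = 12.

x_1 = 5, x_2 = 1, x_3 = 8, x_4 = 8, x_5 = 15, x_6 = 2, x_7 = 4, x_8 = 14, x_9 = 12, x_{10} = 16, x_{11} = 9, x_{12} = 9, x_{13} = 2, x_{14} = 15, x_{15} = 13, x_{16} = 3, x_{17} = 5, x_{18} = 1.
Since (x_{17}, x_{18}) = (x_1, x_2) = (5, 1) (two consecutive terms determine the rest), the sequence is periodic with period 16.
The value 12 first appears (with n ≥ 3) at x_9.

9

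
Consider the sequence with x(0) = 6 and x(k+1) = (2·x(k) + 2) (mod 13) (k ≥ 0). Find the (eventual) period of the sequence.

12

x(0) = 6; x(1) = 1; x(2) = 4; x(3) = 10; x(4) = 9; x(5) = 7; x(6) = 3; x(7) = 8; x(8) = 5; x(9) = 12; x(10) = 0; x(11) = 2; x(12) = 6.
Since x(12) = x(0) = 6, the sequence is periodic with period 12.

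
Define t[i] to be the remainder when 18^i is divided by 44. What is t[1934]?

36

We have t[0] = 1; t[1] = 18; t[2] = 16; t[3] = 24; t[4] = 36; t[5] = 32; t[6] = 4; t[7] = 28; t[8] = 20; t[9] = 8; t[10] = 12; t[11] = 40; t[12] = 16.
Since t[12] = t[2] = 16, the sequence is eventually periodic: after a pre-period of length 2 it cycles with period 10.
For i ≥ 2, t[i] depends only on (i - 2) mod 10. (1934 - 2) mod 10 = 2, so t[1934] = t[4] = 36.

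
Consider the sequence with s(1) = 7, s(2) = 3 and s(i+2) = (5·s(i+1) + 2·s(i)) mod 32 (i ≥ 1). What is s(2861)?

13

s(1) = 7,  s(2) = 3,  s(3) = 29,  s(4) = 23,  s(5) = 13,  s(6) = 15,  s(7) = 5,  s(8) = 23,  s(9) = 29,  s(10) = 31,  s(11) = 21,  s(12) = 7,  s(13) = 13,  s(14) = 15.
Since (s(13), s(14)) = (s(5), s(6)) = (13, 15) (two consecutive terms determine the rest), the sequence is eventually periodic: after a pre-period of length 4 it cycles with period 8.
For i ≥ 5, s(i) depends only on (i - 5) mod 8. (2861 - 5) mod 8 = 0, so s(2861) = s(5) = 13.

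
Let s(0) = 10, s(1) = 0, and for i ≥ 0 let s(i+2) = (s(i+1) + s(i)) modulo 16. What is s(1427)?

Computing terms: s(0) = 10; s(1) = 0; s(2) = 10; s(3) = 10; s(4) = 4; s(5) = 14; s(6) = 2; s(7) = 0; s(8) = 2; s(9) = 2; s(10) = 4; s(11) = 6; s(12) = 10; s(13) = 0.
The sequence repeats with period 12.
(1427 - 0) mod 12 = 11, so s(1427) = s(11) = 6.

6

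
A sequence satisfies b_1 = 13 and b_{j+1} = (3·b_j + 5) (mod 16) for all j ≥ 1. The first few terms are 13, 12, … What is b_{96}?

8

Computing terms: b_1 = 13, b_2 = 12, b_3 = 9, b_4 = 0, b_5 = 5, b_6 = 4, b_7 = 1, b_8 = 8, b_9 = 13.
Since b_9 = b_1 = 13, the sequence is periodic with period 8.
So b_{96} = b_{1 + ((96-1) mod 8)} = b_8 = 8.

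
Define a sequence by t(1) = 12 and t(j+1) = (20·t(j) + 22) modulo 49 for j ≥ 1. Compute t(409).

19

Computing terms: t(1) = 12; t(2) = 17; t(3) = 19; t(4) = 10; t(5) = 26; t(6) = 3; t(7) = 33; t(8) = 45; t(9) = 40; t(10) = 38; t(11) = 47; t(12) = 31; t(13) = 5; t(14) = 24; t(15) = 12.
Since t(15) = t(1) = 12, the sequence is periodic with period 14.
(409 - 1) mod 14 = 2, so t(409) = t(3) = 19.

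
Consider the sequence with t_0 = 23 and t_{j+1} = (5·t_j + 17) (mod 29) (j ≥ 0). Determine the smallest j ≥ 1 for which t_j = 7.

t_0 = 23; t_1 = 16; t_2 = 10; t_3 = 9; t_4 = 4; t_5 = 8; t_6 = 28; t_7 = 12; t_8 = 19; t_9 = 25; t_{10} = 26; t_{11} = 2; t_{12} = 27; t_{13} = 7; t_{14} = 23.
Since t_{14} = t_0 = 23, the sequence is periodic with period 14.
The value 7 first appears (with j ≥ 1) at t_{13}.

13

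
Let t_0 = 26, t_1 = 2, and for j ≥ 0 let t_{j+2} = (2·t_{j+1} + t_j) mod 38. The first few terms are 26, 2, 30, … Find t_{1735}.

We have t_0 = 26, t_1 = 2, t_2 = 30, t_3 = 24, t_4 = 2, t_5 = 28, t_6 = 20, t_7 = 30, t_8 = 4, t_9 = 0, t_{10} = 4, t_{11} = 8, t_{12} = 20, t_{13} = 10, t_{14} = 2, t_{15} = 14, t_{16} = 30, t_{17} = 36, t_{18} = 26, t_{19} = 12, t_{20} = 12, t_{21} = 36, t_{22} = 8, t_{23} = 14, t_{24} = 36, t_{25} = 10, t_{26} = 18, t_{27} = 8, t_{28} = 34, t_{29} = 0, t_{30} = 34, t_{31} = 30, t_{32} = 18, t_{33} = 28, t_{34} = 36, t_{35} = 24, t_{36} = 8, t_{37} = 2, t_{38} = 12, t_{39} = 26, t_{40} = 26, t_{41} = 2.
The sequence repeats with period 40.
So t_{1735} = t_{0 + ((1735-0) mod 40)} = t_{15} = 14.

14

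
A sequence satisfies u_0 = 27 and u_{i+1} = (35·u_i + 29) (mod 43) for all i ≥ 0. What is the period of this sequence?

7

u_0 = 27; u_1 = 28; u_2 = 20; u_3 = 41; u_4 = 2; u_5 = 13; u_6 = 11; u_7 = 27.
The sequence repeats with period 7.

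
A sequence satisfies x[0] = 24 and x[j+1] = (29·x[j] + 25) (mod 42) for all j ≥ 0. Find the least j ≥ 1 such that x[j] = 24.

x[0] = 24,  x[1] = 7,  x[2] = 18,  x[3] = 1,  x[4] = 12,  x[5] = 37,  x[6] = 6,  x[7] = 31,  x[8] = 0,  x[9] = 25,  x[10] = 36,  x[11] = 19,  x[12] = 30,  x[13] = 13,  x[14] = 24.
Since x[14] = x[0] = 24, the sequence is periodic with period 14.
The value 24 next appears (with j ≥ 1) at x[14].

14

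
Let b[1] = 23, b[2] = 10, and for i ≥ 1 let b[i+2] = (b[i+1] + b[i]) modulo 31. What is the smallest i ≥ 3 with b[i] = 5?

22

Listing terms: b[1] = 23; b[2] = 10; b[3] = 2; b[4] = 12; b[5] = 14; b[6] = 26; b[7] = 9; b[8] = 4; b[9] = 13; b[10] = 17; b[11] = 30; b[12] = 16; b[13] = 15; b[14] = 0; b[15] = 15; b[16] = 15; b[17] = 30; b[18] = 14; b[19] = 13; b[20] = 27; b[21] = 9; b[22] = 5; b[23] = 14; b[24] = 19; b[25] = 2; b[26] = 21; b[27] = 23; b[28] = 13; b[29] = 5; b[30] = 18; b[31] = 23; b[32] = 10.
The sequence repeats with period 30.
The value 5 first appears (with i ≥ 3) at b[22].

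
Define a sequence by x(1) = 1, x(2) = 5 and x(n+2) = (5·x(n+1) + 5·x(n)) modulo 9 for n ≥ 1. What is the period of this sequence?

x(1) = 1; x(2) = 5; x(3) = 3; x(4) = 4; x(5) = 8; x(6) = 6; x(7) = 7; x(8) = 2; x(9) = 0; x(10) = 1; x(11) = 5.
The sequence repeats with period 9.

9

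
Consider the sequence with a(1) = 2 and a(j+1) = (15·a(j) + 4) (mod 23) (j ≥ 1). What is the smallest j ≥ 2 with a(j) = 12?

10

We have a(1) = 2,  a(2) = 11,  a(3) = 8,  a(4) = 9,  a(5) = 1,  a(6) = 19,  a(7) = 13,  a(8) = 15,  a(9) = 22,  a(10) = 12,  a(11) = 0,  a(12) = 4,  a(13) = 18,  a(14) = 21,  a(15) = 20,  a(16) = 5,  a(17) = 10,  a(18) = 16,  a(19) = 14,  a(20) = 7,  a(21) = 17,  a(22) = 6,  a(23) = 2.
Since a(23) = a(1) = 2, the sequence is periodic with period 22.
The value 12 first appears (with j ≥ 2) at a(10).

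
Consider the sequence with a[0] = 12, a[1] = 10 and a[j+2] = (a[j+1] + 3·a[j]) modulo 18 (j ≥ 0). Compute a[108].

We have a[0] = 12, a[1] = 10, a[2] = 10, a[3] = 4, a[4] = 16, a[5] = 10, a[6] = 4.
Since (a[5], a[6]) = (a[2], a[3]) = (10, 4) (two consecutive terms determine the rest), the sequence is eventually periodic: after a pre-period of length 2 it cycles with period 3.
For j ≥ 2, a[j] depends only on (j - 2) mod 3. (108 - 2) mod 3 = 1, so a[108] = a[3] = 4.

4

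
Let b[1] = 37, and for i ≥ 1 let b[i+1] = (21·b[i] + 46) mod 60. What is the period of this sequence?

Computing terms: b[1] = 37,  b[2] = 43,  b[3] = 49,  b[4] = 55,  b[5] = 1,  b[6] = 7,  b[7] = 13,  b[8] = 19,  b[9] = 25,  b[10] = 31,  b[11] = 37.
The sequence repeats with period 10.

10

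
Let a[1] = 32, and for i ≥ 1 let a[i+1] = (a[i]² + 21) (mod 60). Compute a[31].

Computing terms: a[1] = 32,  a[2] = 25,  a[3] = 46,  a[4] = 37,  a[5] = 10,  a[6] = 1,  a[7] = 22,  a[8] = 25.
Since a[8] = a[2] = 25, the sequence is eventually periodic: after a pre-period of length 1 it cycles with period 6.
For i ≥ 2, a[i] depends only on (i - 2) mod 6. (31 - 2) mod 6 = 5, so a[31] = a[7] = 22.

22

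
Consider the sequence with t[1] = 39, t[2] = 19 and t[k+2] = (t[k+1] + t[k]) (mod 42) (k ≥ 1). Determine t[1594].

Computing terms: t[1] = 39, t[2] = 19, t[3] = 16, t[4] = 35, t[5] = 9, t[6] = 2, t[7] = 11, t[8] = 13, t[9] = 24, t[10] = 37, t[11] = 19, t[12] = 14, t[13] = 33, t[14] = 5, t[15] = 38, t[16] = 1, t[17] = 39, t[18] = 40, t[19] = 37, t[20] = 35, t[21] = 30, t[22] = 23, t[23] = 11, t[24] = 34, t[25] = 3, t[26] = 37, t[27] = 40, t[28] = 35, t[29] = 33, t[30] = 26, t[31] = 17, t[32] = 1, t[33] = 18, t[34] = 19, t[35] = 37, t[36] = 14, t[37] = 9, t[38] = 23, t[39] = 32, t[40] = 13, t[41] = 3, t[42] = 16, t[43] = 19, t[44] = 35, t[45] = 12, t[46] = 5, t[47] = 17, t[48] = 22, t[49] = 39, t[50] = 19.
Since (t[49], t[50]) = (t[1], t[2]) = (39, 19) (two consecutive terms determine the rest), the sequence is periodic with period 48.
(1594 - 1) mod 48 = 9, so t[1594] = t[10] = 37.

37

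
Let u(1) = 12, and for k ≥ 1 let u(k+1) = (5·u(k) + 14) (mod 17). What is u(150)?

1

Computing terms: u(1) = 12, u(2) = 6, u(3) = 10, u(4) = 13, u(5) = 11, u(6) = 1, u(7) = 2, u(8) = 7, u(9) = 15, u(10) = 4, u(11) = 0, u(12) = 14, u(13) = 16, u(14) = 9, u(15) = 8, u(16) = 3, u(17) = 12.
The sequence repeats with period 16.
(150 - 1) mod 16 = 5, so u(150) = u(6) = 1.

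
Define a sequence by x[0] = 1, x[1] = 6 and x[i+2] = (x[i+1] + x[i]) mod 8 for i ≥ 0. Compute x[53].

1

Computing terms: x[0] = 1, x[1] = 6, x[2] = 7, x[3] = 5, x[4] = 4, x[5] = 1, x[6] = 5, x[7] = 6, x[8] = 3, x[9] = 1, x[10] = 4, x[11] = 5, x[12] = 1, x[13] = 6.
Since (x[12], x[13]) = (x[0], x[1]) = (1, 6) (two consecutive terms determine the rest), the sequence is periodic with period 12.
So x[53] = x[0 + ((53-0) mod 12)] = x[5] = 1.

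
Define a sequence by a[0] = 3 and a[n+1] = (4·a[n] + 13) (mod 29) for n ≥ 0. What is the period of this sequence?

Listing terms: a[0] = 3, a[1] = 25, a[2] = 26, a[3] = 1, a[4] = 17, a[5] = 23, a[6] = 18, a[7] = 27, a[8] = 5, a[9] = 4, a[10] = 0, a[11] = 13, a[12] = 7, a[13] = 12, a[14] = 3.
The sequence repeats with period 14.

14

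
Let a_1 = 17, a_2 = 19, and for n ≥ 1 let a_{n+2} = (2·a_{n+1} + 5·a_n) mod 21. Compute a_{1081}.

17

Computing terms: a_1 = 17; a_2 = 19; a_3 = 18; a_4 = 5; a_5 = 16; a_6 = 15; a_7 = 5; a_8 = 1; a_9 = 6; a_{10} = 17; a_{11} = 1; a_{12} = 3; a_{13} = 11; a_{14} = 16; a_{15} = 3; a_{16} = 2; a_{17} = 19; a_{18} = 6; a_{19} = 2; a_{20} = 13; a_{21} = 15; a_{22} = 11; a_{23} = 13; a_{24} = 18; a_{25} = 17; a_{26} = 19.
The sequence repeats with period 24.
(1081 - 1) mod 24 = 0, so a_{1081} = a_1 = 17.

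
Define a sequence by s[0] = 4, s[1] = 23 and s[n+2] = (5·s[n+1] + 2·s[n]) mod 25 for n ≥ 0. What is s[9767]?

14

Computing terms: s[0] = 4,  s[1] = 23,  s[2] = 23,  s[3] = 11,  s[4] = 1,  s[5] = 2,  s[6] = 12,  s[7] = 14,  s[8] = 19,  s[9] = 23,  s[10] = 3,  s[11] = 11,  s[12] = 11,  s[13] = 2,  s[14] = 7,  s[15] = 14,  s[16] = 9,  s[17] = 23,  s[18] = 8,  s[19] = 11,  s[20] = 21,  s[21] = 2,  s[22] = 2,  s[23] = 14,  s[24] = 24,  s[25] = 23,  s[26] = 13,  s[27] = 11,  s[28] = 6,  s[29] = 2,  s[30] = 22,  s[31] = 14,  s[32] = 14,  s[33] = 23,  s[34] = 18,  s[35] = 11,  s[36] = 16,  s[37] = 2,  s[38] = 17,  s[39] = 14,  s[40] = 4,  s[41] = 23.
The sequence repeats with period 40.
(9767 - 0) mod 40 = 7, so s[9767] = s[7] = 14.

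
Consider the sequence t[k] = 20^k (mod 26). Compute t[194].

We have t[0] = 1; t[1] = 20; t[2] = 10; t[3] = 18; t[4] = 22; t[5] = 24; t[6] = 12; t[7] = 6; t[8] = 16; t[9] = 8; t[10] = 4; t[11] = 2; t[12] = 14; t[13] = 20.
Since t[13] = t[1] = 20, the sequence is eventually periodic: after a pre-period of length 1 it cycles with period 12.
For k ≥ 1, t[k] depends only on (k - 1) mod 12. (194 - 1) mod 12 = 1, so t[194] = t[2] = 10.

10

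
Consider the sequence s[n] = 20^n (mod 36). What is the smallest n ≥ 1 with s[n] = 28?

6

Listing terms: s[0] = 1,  s[1] = 20,  s[2] = 4,  s[3] = 8,  s[4] = 16,  s[5] = 32,  s[6] = 28,  s[7] = 20.
Since s[7] = s[1] = 20, the sequence is eventually periodic: after a pre-period of length 1 it cycles with period 6.
The value 28 first appears (with n ≥ 1) at s[6].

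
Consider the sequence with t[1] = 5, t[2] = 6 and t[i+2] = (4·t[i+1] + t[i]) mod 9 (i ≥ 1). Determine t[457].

We have t[1] = 5, t[2] = 6, t[3] = 2, t[4] = 5, t[5] = 4, t[6] = 3, t[7] = 7, t[8] = 4, t[9] = 5, t[10] = 6.
The sequence repeats with period 8.
So t[457] = t[1 + ((457-1) mod 8)] = t[1] = 5.

5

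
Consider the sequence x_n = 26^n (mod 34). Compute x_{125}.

8

x_0 = 1; x_1 = 26; x_2 = 30; x_3 = 32; x_4 = 16; x_5 = 8; x_6 = 4; x_7 = 2; x_8 = 18; x_9 = 26.
Since x_9 = x_1 = 26, the sequence is eventually periodic: after a pre-period of length 1 it cycles with period 8.
For n ≥ 1, x_n depends only on (n - 1) mod 8. (125 - 1) mod 8 = 4, so x_{125} = x_5 = 8.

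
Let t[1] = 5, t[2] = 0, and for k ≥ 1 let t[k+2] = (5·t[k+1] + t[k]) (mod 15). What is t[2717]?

We have t[1] = 5, t[2] = 0, t[3] = 5, t[4] = 10, t[5] = 10, t[6] = 0, t[7] = 10, t[8] = 5, t[9] = 5, t[10] = 0.
Since (t[9], t[10]) = (t[1], t[2]) = (5, 0) (two consecutive terms determine the rest), the sequence is periodic with period 8.
(2717 - 1) mod 8 = 4, so t[2717] = t[5] = 10.

10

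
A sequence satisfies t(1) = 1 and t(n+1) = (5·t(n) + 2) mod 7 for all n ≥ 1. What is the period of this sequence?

6

We have t(1) = 1; t(2) = 0; t(3) = 2; t(4) = 5; t(5) = 6; t(6) = 4; t(7) = 1.
Since t(7) = t(1) = 1, the sequence is periodic with period 6.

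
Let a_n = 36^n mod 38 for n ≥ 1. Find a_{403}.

Computing terms: a_1 = 36,  a_2 = 4,  a_3 = 30,  a_4 = 16,  a_5 = 6,  a_6 = 26,  a_7 = 24,  a_8 = 28,  a_9 = 20,  a_{10} = 36.
The sequence repeats with period 9.
(403 - 1) mod 9 = 6, so a_{403} = a_7 = 24.

24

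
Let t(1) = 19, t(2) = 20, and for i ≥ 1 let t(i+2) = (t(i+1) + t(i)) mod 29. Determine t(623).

Computing terms: t(1) = 19, t(2) = 20, t(3) = 10, t(4) = 1, t(5) = 11, t(6) = 12, t(7) = 23, t(8) = 6, t(9) = 0, t(10) = 6, t(11) = 6, t(12) = 12, t(13) = 18, t(14) = 1, t(15) = 19, t(16) = 20.
The sequence repeats with period 14.
So t(623) = t(1 + ((623-1) mod 14)) = t(7) = 23.

23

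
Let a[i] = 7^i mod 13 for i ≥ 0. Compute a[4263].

Listing terms: a[0] = 1; a[1] = 7; a[2] = 10; a[3] = 5; a[4] = 9; a[5] = 11; a[6] = 12; a[7] = 6; a[8] = 3; a[9] = 8; a[10] = 4; a[11] = 2; a[12] = 1.
The sequence repeats with period 12.
So a[4263] = a[0 + ((4263-0) mod 12)] = a[3] = 5.

5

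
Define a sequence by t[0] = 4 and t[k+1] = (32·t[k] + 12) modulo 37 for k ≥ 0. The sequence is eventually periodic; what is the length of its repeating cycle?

Computing terms: t[0] = 4, t[1] = 29, t[2] = 15, t[3] = 11, t[4] = 31, t[5] = 5, t[6] = 24, t[7] = 3, t[8] = 34, t[9] = 27, t[10] = 25, t[11] = 35, t[12] = 22, t[13] = 13, t[14] = 21, t[15] = 18, t[16] = 33, t[17] = 32, t[18] = 0, t[19] = 12, t[20] = 26, t[21] = 30, t[22] = 10, t[23] = 36, t[24] = 17, t[25] = 1, t[26] = 7, t[27] = 14, t[28] = 16, t[29] = 6, t[30] = 19, t[31] = 28, t[32] = 20, t[33] = 23, t[34] = 8, t[35] = 9, t[36] = 4.
Since t[36] = t[0] = 4, the sequence is periodic with period 36.

36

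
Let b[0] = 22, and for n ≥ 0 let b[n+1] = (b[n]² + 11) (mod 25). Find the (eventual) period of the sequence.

3

Computing terms: b[0] = 22; b[1] = 20; b[2] = 11; b[3] = 7; b[4] = 10; b[5] = 11.
Since b[5] = b[2] = 11, the sequence is eventually periodic: after a pre-period of length 2 it cycles with period 3.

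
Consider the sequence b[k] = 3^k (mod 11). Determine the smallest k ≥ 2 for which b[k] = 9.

We have b[1] = 3,  b[2] = 9,  b[3] = 5,  b[4] = 4,  b[5] = 1,  b[6] = 3.
The sequence repeats with period 5.
The value 9 first appears (with k ≥ 2) at b[2].

2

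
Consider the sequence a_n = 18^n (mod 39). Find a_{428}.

Computing terms: a_1 = 18,  a_2 = 12,  a_3 = 21,  a_4 = 27,  a_5 = 18.
The sequence repeats with period 4.
So a_{428} = a_{1 + ((428-1) mod 4)} = a_4 = 27.

27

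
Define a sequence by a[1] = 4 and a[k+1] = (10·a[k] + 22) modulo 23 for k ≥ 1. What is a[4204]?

16

Listing terms: a[1] = 4; a[2] = 16; a[3] = 21; a[4] = 2; a[5] = 19; a[6] = 5; a[7] = 3; a[8] = 6; a[9] = 13; a[10] = 14; a[11] = 1; a[12] = 9; a[13] = 20; a[14] = 15; a[15] = 11; a[16] = 17; a[17] = 8; a[18] = 10; a[19] = 7; a[20] = 0; a[21] = 22; a[22] = 12; a[23] = 4.
The sequence repeats with period 22.
So a[4204] = a[1 + ((4204-1) mod 22)] = a[2] = 16.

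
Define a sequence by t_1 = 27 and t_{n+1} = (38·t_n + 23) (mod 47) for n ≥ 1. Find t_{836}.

We have t_1 = 27; t_2 = 15; t_3 = 29; t_4 = 44; t_5 = 3; t_6 = 43; t_7 = 12; t_8 = 9; t_9 = 36; t_{10} = 28; t_{11} = 6; t_{12} = 16; t_{13} = 20; t_{14} = 31; t_{15} = 26; t_{16} = 24; t_{17} = 42; t_{18} = 21; t_{19} = 22; t_{20} = 13; t_{21} = 0; t_{22} = 23; t_{23} = 4; t_{24} = 34; t_{25} = 46; t_{26} = 32; t_{27} = 17; t_{28} = 11; t_{29} = 18; t_{30} = 2; t_{31} = 5; t_{32} = 25; t_{33} = 33; t_{34} = 8; t_{35} = 45; t_{36} = 41; t_{37} = 30; t_{38} = 35; t_{39} = 37; t_{40} = 19; t_{41} = 40; t_{42} = 39; t_{43} = 1; t_{44} = 14; t_{45} = 38; t_{46} = 10; t_{47} = 27.
The sequence repeats with period 46.
(836 - 1) mod 46 = 7, so t_{836} = t_8 = 9.

9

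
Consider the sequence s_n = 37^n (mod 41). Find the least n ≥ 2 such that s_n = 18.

We have s_1 = 37; s_2 = 16; s_3 = 18; s_4 = 10; s_5 = 1; s_6 = 37.
Since s_6 = s_1 = 37, the sequence is periodic with period 5.
The value 18 first appears (with n ≥ 2) at s_3.

3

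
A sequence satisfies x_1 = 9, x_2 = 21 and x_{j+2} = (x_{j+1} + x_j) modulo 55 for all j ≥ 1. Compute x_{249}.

8

Computing terms: x_1 = 9; x_2 = 21; x_3 = 30; x_4 = 51; x_5 = 26; x_6 = 22; x_7 = 48; x_8 = 15; x_9 = 8; x_{10} = 23; x_{11} = 31; x_{12} = 54; x_{13} = 30; x_{14} = 29; x_{15} = 4; x_{16} = 33; x_{17} = 37; x_{18} = 15; x_{19} = 52; x_{20} = 12; x_{21} = 9; x_{22} = 21.
The sequence repeats with period 20.
So x_{249} = x_{1 + ((249-1) mod 20)} = x_9 = 8.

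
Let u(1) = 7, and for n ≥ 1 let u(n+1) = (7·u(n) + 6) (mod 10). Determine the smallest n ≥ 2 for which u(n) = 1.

u(1) = 7,  u(2) = 5,  u(3) = 1,  u(4) = 3,  u(5) = 7.
Since u(5) = u(1) = 7, the sequence is periodic with period 4.
The value 1 first appears (with n ≥ 2) at u(3).

3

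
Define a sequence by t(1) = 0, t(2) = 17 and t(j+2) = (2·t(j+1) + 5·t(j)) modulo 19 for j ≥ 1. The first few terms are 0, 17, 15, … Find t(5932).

11

Listing terms: t(1) = 0; t(2) = 17; t(3) = 15; t(4) = 1; t(5) = 1; t(6) = 7; t(7) = 0; t(8) = 16; t(9) = 13; t(10) = 11; t(11) = 11; t(12) = 1; t(13) = 0; t(14) = 5; t(15) = 10; t(16) = 7; t(17) = 7; t(18) = 11; t(19) = 0; t(20) = 17.
Since (t(19), t(20)) = (t(1), t(2)) = (0, 17) (two consecutive terms determine the rest), the sequence is periodic with period 18.
(5932 - 1) mod 18 = 9, so t(5932) = t(10) = 11.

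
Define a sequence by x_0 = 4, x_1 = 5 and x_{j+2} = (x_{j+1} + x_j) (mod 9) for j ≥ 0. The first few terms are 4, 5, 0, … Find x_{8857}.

5

x_0 = 4, x_1 = 5, x_2 = 0, x_3 = 5, x_4 = 5, x_5 = 1, x_6 = 6, x_7 = 7, x_8 = 4, x_9 = 2, x_{10} = 6, x_{11} = 8, x_{12} = 5, x_{13} = 4, x_{14} = 0, x_{15} = 4, x_{16} = 4, x_{17} = 8, x_{18} = 3, x_{19} = 2, x_{20} = 5, x_{21} = 7, x_{22} = 3, x_{23} = 1, x_{24} = 4, x_{25} = 5.
The sequence repeats with period 24.
So x_{8857} = x_{0 + ((8857-0) mod 24)} = x_1 = 5.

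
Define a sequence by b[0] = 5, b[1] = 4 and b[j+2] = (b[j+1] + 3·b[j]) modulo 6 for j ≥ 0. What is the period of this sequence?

b[0] = 5; b[1] = 4; b[2] = 1; b[3] = 1; b[4] = 4; b[5] = 1.
Since (b[4], b[5]) = (b[1], b[2]) = (4, 1) (two consecutive terms determine the rest), the sequence is eventually periodic: after a pre-period of length 1 it cycles with period 3.

3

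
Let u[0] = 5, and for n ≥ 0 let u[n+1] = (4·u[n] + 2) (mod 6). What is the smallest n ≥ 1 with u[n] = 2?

3

We have u[0] = 5,  u[1] = 4,  u[2] = 0,  u[3] = 2,  u[4] = 4.
Since u[4] = u[1] = 4, the sequence is eventually periodic: after a pre-period of length 1 it cycles with period 3.
The value 2 first appears (with n ≥ 1) at u[3].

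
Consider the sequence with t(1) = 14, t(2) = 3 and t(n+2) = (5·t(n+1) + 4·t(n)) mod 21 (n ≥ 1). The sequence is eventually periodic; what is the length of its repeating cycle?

Computing terms: t(1) = 14,  t(2) = 3,  t(3) = 8,  t(4) = 10,  t(5) = 19,  t(6) = 9,  t(7) = 16,  t(8) = 11,  t(9) = 14,  t(10) = 9,  t(11) = 17,  t(12) = 16,  t(13) = 1,  t(14) = 6,  t(15) = 13,  t(16) = 5,  t(17) = 14,  t(18) = 6,  t(19) = 2,  t(20) = 13,  t(21) = 10,  t(22) = 18,  t(23) = 4,  t(24) = 8,  t(25) = 14,  t(26) = 18,  t(27) = 20,  t(28) = 4,  t(29) = 16,  t(30) = 12,  t(31) = 19,  t(32) = 17,  t(33) = 14,  t(34) = 12,  t(35) = 11,  t(36) = 19,  t(37) = 13,  t(38) = 15,  t(39) = 1,  t(40) = 2,  t(41) = 14,  t(42) = 15,  t(43) = 5,  t(44) = 1,  t(45) = 4,  t(46) = 3,  t(47) = 10,  t(48) = 20,  t(49) = 14,  t(50) = 3.
The sequence repeats with period 48.

48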